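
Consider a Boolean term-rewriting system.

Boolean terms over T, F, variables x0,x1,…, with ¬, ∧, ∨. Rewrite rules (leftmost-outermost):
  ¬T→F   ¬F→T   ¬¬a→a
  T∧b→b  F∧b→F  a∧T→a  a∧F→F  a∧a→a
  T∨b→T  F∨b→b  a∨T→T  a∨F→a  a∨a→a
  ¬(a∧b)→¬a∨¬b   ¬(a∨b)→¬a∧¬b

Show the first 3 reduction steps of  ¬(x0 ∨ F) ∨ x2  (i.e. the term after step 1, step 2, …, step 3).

Answer: after 3 steps: ¬x0 ∨ x2

Derivation:
  start: ¬(x0 ∨ F) ∨ x2
  step 1: (¬x0 ∧ ¬F) ∨ x2
  step 2: (¬x0 ∧ T) ∨ x2
  step 3: ¬x0 ∨ x2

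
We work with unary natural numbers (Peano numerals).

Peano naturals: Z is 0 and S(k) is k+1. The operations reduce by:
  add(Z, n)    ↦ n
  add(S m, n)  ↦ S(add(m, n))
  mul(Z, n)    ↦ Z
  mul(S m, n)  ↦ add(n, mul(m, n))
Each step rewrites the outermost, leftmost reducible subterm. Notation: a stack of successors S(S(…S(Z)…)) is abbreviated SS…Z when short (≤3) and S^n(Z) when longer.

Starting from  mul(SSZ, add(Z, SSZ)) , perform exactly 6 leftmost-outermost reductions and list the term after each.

Answer: after 6 steps: S(S(add(add(Z, SSZ), mul(Z, add(Z, SSZ)))))

Derivation:
  start: mul(SSZ, add(Z, SSZ))
  [1] add(add(Z, SSZ), mul(SZ, add(Z, SSZ)))
  [2] add(SSZ, mul(SZ, add(Z, SSZ)))
  [3] S(add(SZ, mul(SZ, add(Z, SSZ))))
  [4] S(S(add(Z, mul(SZ, add(Z, SSZ)))))
  [5] S(S(mul(SZ, add(Z, SSZ))))
  [6] S(S(add(add(Z, SSZ), mul(Z, add(Z, SSZ)))))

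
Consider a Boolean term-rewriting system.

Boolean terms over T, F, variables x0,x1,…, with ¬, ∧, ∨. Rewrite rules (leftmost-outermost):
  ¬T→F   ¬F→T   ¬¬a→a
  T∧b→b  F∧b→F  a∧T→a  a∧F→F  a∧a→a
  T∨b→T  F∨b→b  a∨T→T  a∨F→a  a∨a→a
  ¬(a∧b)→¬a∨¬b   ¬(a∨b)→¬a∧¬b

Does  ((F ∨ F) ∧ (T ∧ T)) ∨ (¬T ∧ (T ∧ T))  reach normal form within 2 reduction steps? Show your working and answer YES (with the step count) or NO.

  start: ((F ∨ F) ∧ (T ∧ T)) ∨ (¬T ∧ (T ∧ T))
  step 1: (F ∧ (T ∧ T)) ∨ (¬T ∧ (T ∧ T))
  step 2: F ∨ (¬T ∧ (T ∧ T))

Answer: NO — after 2 steps the term is F ∨ (¬T ∧ (T ∧ T)), not yet normal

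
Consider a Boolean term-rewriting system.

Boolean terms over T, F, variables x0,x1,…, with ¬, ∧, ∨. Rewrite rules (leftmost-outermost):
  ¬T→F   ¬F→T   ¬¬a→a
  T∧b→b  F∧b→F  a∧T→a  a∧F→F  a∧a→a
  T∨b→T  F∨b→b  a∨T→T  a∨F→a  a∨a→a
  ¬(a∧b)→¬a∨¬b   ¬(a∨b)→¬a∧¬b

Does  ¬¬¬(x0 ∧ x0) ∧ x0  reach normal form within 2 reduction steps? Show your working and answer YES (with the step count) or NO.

  start: ¬¬¬(x0 ∧ x0) ∧ x0
  [1] ¬(x0 ∧ x0) ∧ x0
  [2] (¬x0 ∨ ¬x0) ∧ x0

Answer: NO — after 2 steps the term is (¬x0 ∨ ¬x0) ∧ x0, not yet normal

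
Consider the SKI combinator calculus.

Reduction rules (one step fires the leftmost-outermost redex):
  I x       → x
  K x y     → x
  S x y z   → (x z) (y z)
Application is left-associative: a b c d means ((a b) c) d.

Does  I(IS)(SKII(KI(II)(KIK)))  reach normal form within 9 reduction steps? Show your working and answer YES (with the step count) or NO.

Answer: YES — reaches normal form SI in 8 ≤ 9 steps

Reduction:
  start: I(IS)(SKII(KI(II)(KIK)))
  →1  IS(SKII(KI(II)(KIK)))
  →2  S(SKII(KI(II)(KIK)))
  →3  S(KI(II)(KI(II)(KIK)))
  →4  S(I(KI(II)(KIK)))
  →5  S(KI(II)(KIK))
  →6  S(I(KIK))
  →7  S(KIK)
  →8  SI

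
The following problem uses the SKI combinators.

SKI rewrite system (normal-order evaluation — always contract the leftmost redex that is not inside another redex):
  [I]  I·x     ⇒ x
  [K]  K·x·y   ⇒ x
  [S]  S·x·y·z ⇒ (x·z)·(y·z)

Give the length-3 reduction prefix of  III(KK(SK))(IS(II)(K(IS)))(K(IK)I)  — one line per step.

Answer: after 3 steps: KK(SK)(IS(II)(K(IS)))(K(IK)I)

Derivation:
  start: III(KK(SK))(IS(II)(K(IS)))(K(IK)I)
  [1] II(KK(SK))(IS(II)(K(IS)))(K(IK)I)
  [2] I(KK(SK))(IS(II)(K(IS)))(K(IK)I)
  [3] KK(SK)(IS(II)(K(IS)))(K(IK)I)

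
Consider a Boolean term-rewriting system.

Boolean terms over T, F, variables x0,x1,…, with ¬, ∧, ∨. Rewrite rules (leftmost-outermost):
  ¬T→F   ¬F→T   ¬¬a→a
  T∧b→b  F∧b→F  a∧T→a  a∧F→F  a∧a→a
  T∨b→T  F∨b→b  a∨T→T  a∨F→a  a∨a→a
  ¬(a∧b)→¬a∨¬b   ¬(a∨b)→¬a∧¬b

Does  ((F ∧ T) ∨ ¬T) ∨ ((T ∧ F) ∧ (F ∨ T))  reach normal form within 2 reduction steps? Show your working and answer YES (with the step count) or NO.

  start: ((F ∧ T) ∨ ¬T) ∨ ((T ∧ F) ∧ (F ∨ T))
  [1] (F ∨ ¬T) ∨ ((T ∧ F) ∧ (F ∨ T))
  [2] ¬T ∨ ((T ∧ F) ∧ (F ∨ T))

Answer: NO — after 2 steps the term is ¬T ∨ ((T ∧ F) ∧ (F ∨ T)), not yet normal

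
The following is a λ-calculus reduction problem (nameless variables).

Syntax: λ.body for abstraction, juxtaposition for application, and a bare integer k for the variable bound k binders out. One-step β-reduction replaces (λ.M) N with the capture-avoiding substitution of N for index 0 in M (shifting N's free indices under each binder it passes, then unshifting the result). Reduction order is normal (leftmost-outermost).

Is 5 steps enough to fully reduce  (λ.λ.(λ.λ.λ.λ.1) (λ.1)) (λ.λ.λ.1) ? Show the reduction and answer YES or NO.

  start: (λ.λ.(λ.λ.λ.λ.1) (λ.1)) (λ.λ.λ.1)
  →1  λ.(λ.λ.λ.λ.1) (λ.1)
  →2  λ.λ.λ.λ.1

Answer: YES — reaches normal form λ.λ.λ.λ.1 in 2 ≤ 5 steps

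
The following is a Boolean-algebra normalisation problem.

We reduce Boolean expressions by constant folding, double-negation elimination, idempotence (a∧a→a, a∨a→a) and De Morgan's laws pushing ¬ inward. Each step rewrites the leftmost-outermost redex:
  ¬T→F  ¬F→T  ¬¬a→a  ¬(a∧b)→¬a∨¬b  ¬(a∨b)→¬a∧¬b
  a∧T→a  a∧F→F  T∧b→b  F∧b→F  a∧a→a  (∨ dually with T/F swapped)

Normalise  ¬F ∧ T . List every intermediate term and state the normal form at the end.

  start: ¬F ∧ T
  step 1: ¬F
  step 2: T

Answer: normal form = T  (in 2 steps)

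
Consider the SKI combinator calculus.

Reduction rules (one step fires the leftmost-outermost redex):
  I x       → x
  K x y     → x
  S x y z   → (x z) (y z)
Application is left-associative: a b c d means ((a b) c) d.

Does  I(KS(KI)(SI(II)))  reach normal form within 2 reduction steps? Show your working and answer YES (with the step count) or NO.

Answer: NO — after 2 steps the term is S(SI(II)), not yet normal

Working:
  start: I(KS(KI)(SI(II)))
  [1] KS(KI)(SI(II))
  [2] S(SI(II))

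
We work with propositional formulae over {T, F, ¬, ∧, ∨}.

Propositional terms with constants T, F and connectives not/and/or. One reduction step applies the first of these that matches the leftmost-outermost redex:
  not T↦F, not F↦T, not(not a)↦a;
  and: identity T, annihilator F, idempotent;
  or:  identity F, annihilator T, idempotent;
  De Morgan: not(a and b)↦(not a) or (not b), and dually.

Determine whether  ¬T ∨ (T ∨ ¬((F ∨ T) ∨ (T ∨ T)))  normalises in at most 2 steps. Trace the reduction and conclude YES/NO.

  start: ¬T ∨ (T ∨ ¬((F ∨ T) ∨ (T ∨ T)))
  →1  F ∨ (T ∨ ¬((F ∨ T) ∨ (T ∨ T)))
  →2  T ∨ ¬((F ∨ T) ∨ (T ∨ T))

Answer: NO — after 2 steps the term is T ∨ ¬((F ∨ T) ∨ (T ∨ T)), not yet normal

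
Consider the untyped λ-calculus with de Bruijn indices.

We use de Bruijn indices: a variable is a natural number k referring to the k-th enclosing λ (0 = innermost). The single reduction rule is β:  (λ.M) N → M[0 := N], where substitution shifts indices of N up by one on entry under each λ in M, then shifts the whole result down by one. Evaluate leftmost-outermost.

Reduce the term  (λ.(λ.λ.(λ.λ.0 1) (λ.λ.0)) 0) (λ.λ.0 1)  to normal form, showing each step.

Answer: normal form = λ.λ.0 (λ.λ.0)  (in 3 steps)

Reduction:
  start: (λ.(λ.λ.(λ.λ.0 1) (λ.λ.0)) 0) (λ.λ.0 1)
  →1  (λ.λ.(λ.λ.0 1) (λ.λ.0)) (λ.λ.0 1)
  →2  λ.(λ.λ.0 1) (λ.λ.0)
  →3  λ.λ.0 (λ.λ.0)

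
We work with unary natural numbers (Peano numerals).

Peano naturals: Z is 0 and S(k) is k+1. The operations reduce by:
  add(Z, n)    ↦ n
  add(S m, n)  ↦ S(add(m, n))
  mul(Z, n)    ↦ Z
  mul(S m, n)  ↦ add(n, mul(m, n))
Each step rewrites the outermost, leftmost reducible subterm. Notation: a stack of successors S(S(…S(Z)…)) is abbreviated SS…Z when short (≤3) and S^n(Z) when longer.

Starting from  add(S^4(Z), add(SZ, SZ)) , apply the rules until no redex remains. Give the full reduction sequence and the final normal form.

  start: add(S^4(Z), add(SZ, SZ))
  [1] S(add(SSSZ, add(SZ, SZ)))
  [2] S(S(add(SSZ, add(SZ, SZ))))
  [3] S(S(S(add(SZ, add(SZ, SZ)))))
  [4] S(S(S(S(add(Z, add(SZ, SZ))))))
  [5] S(S(S(S(add(SZ, SZ)))))
  [6] S(S(S(S(S(add(Z, SZ))))))
  [7] S^6(Z)

Answer: normal form = S^6(Z)  (in 7 steps)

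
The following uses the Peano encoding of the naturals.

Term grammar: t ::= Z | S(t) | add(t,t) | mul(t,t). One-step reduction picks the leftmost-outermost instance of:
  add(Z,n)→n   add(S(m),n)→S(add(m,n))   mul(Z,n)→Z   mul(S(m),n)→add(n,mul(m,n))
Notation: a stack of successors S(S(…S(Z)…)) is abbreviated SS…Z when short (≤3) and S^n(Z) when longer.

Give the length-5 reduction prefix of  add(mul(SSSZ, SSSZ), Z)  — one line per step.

  start: add(mul(SSSZ, SSSZ), Z)
  →1  add(add(SSSZ, mul(SSZ, SSSZ)), Z)
  →2  add(S(add(SSZ, mul(SSZ, SSSZ))), Z)
  →3  S(add(add(SSZ, mul(SSZ, SSSZ)), Z))
  →4  S(add(S(add(SZ, mul(SSZ, SSSZ))), Z))
  →5  S(S(add(add(SZ, mul(SSZ, SSSZ)), Z)))

Answer: after 5 steps: S(S(add(add(SZ, mul(SSZ, SSSZ)), Z)))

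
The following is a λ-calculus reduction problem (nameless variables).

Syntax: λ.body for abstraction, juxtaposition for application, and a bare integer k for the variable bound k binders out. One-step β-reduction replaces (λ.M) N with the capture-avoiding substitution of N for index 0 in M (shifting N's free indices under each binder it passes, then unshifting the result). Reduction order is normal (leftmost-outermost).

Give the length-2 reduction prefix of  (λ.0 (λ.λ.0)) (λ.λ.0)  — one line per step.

  start: (λ.0 (λ.λ.0)) (λ.λ.0)
  [1] (λ.λ.0) (λ.λ.0)
  [2] λ.0

Answer: after 2 steps: λ.0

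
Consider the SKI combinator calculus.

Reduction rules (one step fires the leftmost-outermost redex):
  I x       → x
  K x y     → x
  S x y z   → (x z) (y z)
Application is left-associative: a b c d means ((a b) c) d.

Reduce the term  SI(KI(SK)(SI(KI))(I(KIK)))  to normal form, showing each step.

  start: SI(KI(SK)(SI(KI))(I(KIK)))
  [1] SI(I(SI(KI))(I(KIK)))
  [2] SI(SI(KI)(I(KIK)))
  [3] SI(I(I(KIK))(KI(I(KIK))))
  [4] SI(I(KIK)(KI(I(KIK))))
  [5] SI(KIK(KI(I(KIK))))
  [6] SI(I(KI(I(KIK))))
  [7] SI(KI(I(KIK)))
  [8] SII

Answer: normal form = SII  (in 8 steps)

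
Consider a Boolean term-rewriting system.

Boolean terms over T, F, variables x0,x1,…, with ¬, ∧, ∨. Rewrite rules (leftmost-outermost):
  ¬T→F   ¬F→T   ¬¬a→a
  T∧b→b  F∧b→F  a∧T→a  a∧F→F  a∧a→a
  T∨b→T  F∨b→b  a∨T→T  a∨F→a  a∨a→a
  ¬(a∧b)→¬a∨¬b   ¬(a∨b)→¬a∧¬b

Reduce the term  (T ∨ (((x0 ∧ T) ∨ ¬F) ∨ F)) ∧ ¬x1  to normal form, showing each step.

  start: (T ∨ (((x0 ∧ T) ∨ ¬F) ∨ F)) ∧ ¬x1
  [1] T ∧ ¬x1
  [2] ¬x1

Answer: normal form = ¬x1  (in 2 steps)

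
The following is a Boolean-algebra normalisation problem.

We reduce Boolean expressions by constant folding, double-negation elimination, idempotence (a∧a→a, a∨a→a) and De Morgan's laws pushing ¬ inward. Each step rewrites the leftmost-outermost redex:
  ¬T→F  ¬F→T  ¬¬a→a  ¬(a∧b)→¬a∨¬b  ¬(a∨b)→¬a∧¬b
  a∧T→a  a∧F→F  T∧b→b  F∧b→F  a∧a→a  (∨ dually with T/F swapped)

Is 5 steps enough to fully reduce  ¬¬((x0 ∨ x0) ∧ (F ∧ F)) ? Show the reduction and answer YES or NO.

  start: ¬¬((x0 ∨ x0) ∧ (F ∧ F))
  [1] (x0 ∨ x0) ∧ (F ∧ F)
  [2] x0 ∧ (F ∧ F)
  [3] x0 ∧ F
  [4] F

Answer: YES — reaches normal form F in 4 ≤ 5 steps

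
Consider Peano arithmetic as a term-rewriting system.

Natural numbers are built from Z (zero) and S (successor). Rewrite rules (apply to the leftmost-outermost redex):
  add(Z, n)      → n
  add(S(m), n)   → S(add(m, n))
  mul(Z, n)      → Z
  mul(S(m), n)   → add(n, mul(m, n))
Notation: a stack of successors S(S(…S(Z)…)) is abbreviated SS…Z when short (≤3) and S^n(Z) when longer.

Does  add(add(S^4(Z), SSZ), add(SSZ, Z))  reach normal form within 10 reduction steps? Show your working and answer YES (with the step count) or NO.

Answer: NO — after 10 steps the term is S(S(S(S(S(add(SZ, add(SSZ, Z))))))), not yet normal

Derivation:
  start: add(add(S^4(Z), SSZ), add(SSZ, Z))
  →1  add(S(add(SSSZ, SSZ)), add(SSZ, Z))
  →2  S(add(add(SSSZ, SSZ), add(SSZ, Z)))
  →3  S(add(S(add(SSZ, SSZ)), add(SSZ, Z)))
  →4  S(S(add(add(SSZ, SSZ), add(SSZ, Z))))
  →5  S(S(add(S(add(SZ, SSZ)), add(SSZ, Z))))
  →6  S(S(S(add(add(SZ, SSZ), add(SSZ, Z)))))
  →7  S(S(S(add(S(add(Z, SSZ)), add(SSZ, Z)))))
  →8  S(S(S(S(add(add(Z, SSZ), add(SSZ, Z))))))
  →9  S(S(S(S(add(SSZ, add(SSZ, Z))))))
  →10  S(S(S(S(S(add(SZ, add(SSZ, Z)))))))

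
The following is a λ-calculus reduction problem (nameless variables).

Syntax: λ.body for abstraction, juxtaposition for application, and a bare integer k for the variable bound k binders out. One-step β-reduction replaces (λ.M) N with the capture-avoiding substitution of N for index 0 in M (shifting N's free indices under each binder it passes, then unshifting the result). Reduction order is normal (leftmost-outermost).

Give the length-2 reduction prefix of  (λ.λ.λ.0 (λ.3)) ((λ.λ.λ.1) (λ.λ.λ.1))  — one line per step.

  start: (λ.λ.λ.0 (λ.3)) ((λ.λ.λ.1) (λ.λ.λ.1))
  [1] λ.λ.0 (λ.(λ.λ.λ.1) (λ.λ.λ.1))
  [2] λ.λ.0 (λ.λ.λ.1)

Answer: after 2 steps: λ.λ.0 (λ.λ.λ.1)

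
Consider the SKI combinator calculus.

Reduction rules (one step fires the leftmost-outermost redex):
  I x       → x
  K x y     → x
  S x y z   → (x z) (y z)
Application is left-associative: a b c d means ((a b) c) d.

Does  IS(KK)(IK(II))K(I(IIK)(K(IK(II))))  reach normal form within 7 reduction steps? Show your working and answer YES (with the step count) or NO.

  start: IS(KK)(IK(II))K(I(IIK)(K(IK(II))))
  [1] S(KK)(IK(II))K(I(IIK)(K(IK(II))))
  [2] KKK(IK(II)K)(I(IIK)(K(IK(II))))
  [3] K(IK(II)K)(I(IIK)(K(IK(II))))
  [4] IK(II)K
  [5] K(II)K
  [6] II
  [7] I

Answer: YES — reaches normal form I in 7 ≤ 7 steps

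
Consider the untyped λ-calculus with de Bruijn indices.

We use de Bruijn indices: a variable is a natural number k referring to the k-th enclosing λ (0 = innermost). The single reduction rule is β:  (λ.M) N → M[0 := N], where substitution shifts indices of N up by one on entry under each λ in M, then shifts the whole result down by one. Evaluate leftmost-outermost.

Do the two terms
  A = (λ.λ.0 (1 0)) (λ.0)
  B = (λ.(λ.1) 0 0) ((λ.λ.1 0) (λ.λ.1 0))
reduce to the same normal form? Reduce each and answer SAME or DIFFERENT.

Answer: DIFFERENT — A ⇓ λ.0 0, B ⇓ λ.λ.1 0

Working:
Term A:
  start: (λ.λ.0 (1 0)) (λ.0)
  step 1: λ.0 ((λ.0) 0)
  step 2: λ.0 0

Term B:
  start: (λ.(λ.1) 0 0) ((λ.λ.1 0) (λ.λ.1 0))
  step 1: (λ.(λ.λ.1 0) (λ.λ.1 0)) ((λ.λ.1 0) (λ.λ.1 0)) ((λ.λ.1 0) (λ.λ.1 0))
  step 2: (λ.λ.1 0) (λ.λ.1 0) ((λ.λ.1 0) (λ.λ.1 0))
  step 3: (λ.(λ.λ.1 0) 0) ((λ.λ.1 0) (λ.λ.1 0))
  step 4: (λ.λ.1 0) ((λ.λ.1 0) (λ.λ.1 0))
  step 5: λ.(λ.λ.1 0) (λ.λ.1 0) 0
  step 6: λ.(λ.(λ.λ.1 0) 0) 0
  step 7: λ.(λ.λ.1 0) 0
  step 8: λ.λ.1 0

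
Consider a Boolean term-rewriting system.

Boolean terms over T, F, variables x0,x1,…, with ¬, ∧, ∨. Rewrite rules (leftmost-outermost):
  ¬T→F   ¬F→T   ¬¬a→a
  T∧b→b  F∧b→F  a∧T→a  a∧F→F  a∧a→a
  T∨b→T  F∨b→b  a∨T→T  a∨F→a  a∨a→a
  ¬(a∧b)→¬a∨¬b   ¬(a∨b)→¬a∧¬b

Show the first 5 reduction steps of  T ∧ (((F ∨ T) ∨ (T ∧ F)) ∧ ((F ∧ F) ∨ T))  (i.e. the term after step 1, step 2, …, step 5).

Answer: after 5 steps: T

Reduction:
  start: T ∧ (((F ∨ T) ∨ (T ∧ F)) ∧ ((F ∧ F) ∨ T))
  [1] ((F ∨ T) ∨ (T ∧ F)) ∧ ((F ∧ F) ∨ T)
  [2] (T ∨ (T ∧ F)) ∧ ((F ∧ F) ∨ T)
  [3] T ∧ ((F ∧ F) ∨ T)
  [4] (F ∧ F) ∨ T
  [5] T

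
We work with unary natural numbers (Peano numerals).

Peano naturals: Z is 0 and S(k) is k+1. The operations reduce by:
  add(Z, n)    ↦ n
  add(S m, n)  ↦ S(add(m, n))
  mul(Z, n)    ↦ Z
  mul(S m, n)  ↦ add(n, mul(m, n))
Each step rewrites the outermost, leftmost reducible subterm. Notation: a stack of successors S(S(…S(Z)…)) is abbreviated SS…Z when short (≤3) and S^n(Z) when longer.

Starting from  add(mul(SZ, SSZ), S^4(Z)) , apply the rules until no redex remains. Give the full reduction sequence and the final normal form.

  start: add(mul(SZ, SSZ), S^4(Z))
  [1] add(add(SSZ, mul(Z, SSZ)), S^4(Z))
  [2] add(S(add(SZ, mul(Z, SSZ))), S^4(Z))
  [3] S(add(add(SZ, mul(Z, SSZ)), S^4(Z)))
  [4] S(add(S(add(Z, mul(Z, SSZ))), S^4(Z)))
  [5] S(S(add(add(Z, mul(Z, SSZ)), S^4(Z))))
  [6] S(S(add(mul(Z, SSZ), S^4(Z))))
  [7] S(S(add(Z, S^4(Z))))
  [8] S^6(Z)

Answer: normal form = S^6(Z)  (in 8 steps)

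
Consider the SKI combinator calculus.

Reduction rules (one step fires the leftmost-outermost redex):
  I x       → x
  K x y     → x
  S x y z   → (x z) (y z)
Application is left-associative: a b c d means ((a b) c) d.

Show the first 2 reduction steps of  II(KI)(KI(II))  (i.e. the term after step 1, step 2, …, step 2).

Answer: after 2 steps: KI(KI(II))

Derivation:
  start: II(KI)(KI(II))
  [1] I(KI)(KI(II))
  [2] KI(KI(II))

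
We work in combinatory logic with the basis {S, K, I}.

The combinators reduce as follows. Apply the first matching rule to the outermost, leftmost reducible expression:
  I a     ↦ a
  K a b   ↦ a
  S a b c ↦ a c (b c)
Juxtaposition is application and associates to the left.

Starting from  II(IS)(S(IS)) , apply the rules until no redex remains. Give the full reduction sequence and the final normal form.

  start: II(IS)(S(IS))
  →1  I(IS)(S(IS))
  →2  IS(S(IS))
  →3  S(S(IS))
  →4  S(SS)

Answer: normal form = S(SS)  (in 4 steps)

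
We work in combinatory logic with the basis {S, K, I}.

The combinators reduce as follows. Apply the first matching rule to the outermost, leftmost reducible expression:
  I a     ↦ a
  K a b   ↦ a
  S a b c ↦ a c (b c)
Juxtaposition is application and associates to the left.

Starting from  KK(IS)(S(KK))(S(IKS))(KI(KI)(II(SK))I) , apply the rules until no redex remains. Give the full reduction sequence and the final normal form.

Answer: normal form = S(KK)(SKI)  (in 6 steps)

Derivation:
  start: KK(IS)(S(KK))(S(IKS))(KI(KI)(II(SK))I)
  →1  K(S(KK))(S(IKS))(KI(KI)(II(SK))I)
  →2  S(KK)(KI(KI)(II(SK))I)
  →3  S(KK)(I(II(SK))I)
  →4  S(KK)(II(SK)I)
  →5  S(KK)(I(SK)I)
  →6  S(KK)(SKI)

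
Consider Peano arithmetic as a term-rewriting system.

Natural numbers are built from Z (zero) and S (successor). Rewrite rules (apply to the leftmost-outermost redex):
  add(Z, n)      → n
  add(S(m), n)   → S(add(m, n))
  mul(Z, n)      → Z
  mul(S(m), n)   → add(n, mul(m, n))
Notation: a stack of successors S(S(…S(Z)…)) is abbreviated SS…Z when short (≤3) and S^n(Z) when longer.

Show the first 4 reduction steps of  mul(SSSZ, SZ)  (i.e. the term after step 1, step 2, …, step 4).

Answer: after 4 steps: S(add(SZ, mul(SZ, SZ)))

Derivation:
  start: mul(SSSZ, SZ)
  →1  add(SZ, mul(SSZ, SZ))
  →2  S(add(Z, mul(SSZ, SZ)))
  →3  S(mul(SSZ, SZ))
  →4  S(add(SZ, mul(SZ, SZ)))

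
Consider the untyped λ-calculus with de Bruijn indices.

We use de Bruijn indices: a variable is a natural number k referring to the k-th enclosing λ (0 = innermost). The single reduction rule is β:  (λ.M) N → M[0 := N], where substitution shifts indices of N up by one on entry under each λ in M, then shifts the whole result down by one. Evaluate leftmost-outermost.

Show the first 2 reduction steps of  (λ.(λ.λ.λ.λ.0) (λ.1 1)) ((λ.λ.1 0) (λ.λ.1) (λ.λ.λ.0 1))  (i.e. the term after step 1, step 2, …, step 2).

  start: (λ.(λ.λ.λ.λ.0) (λ.1 1)) ((λ.λ.1 0) (λ.λ.1) (λ.λ.λ.0 1))
  step 1: (λ.λ.λ.λ.0) (λ.(λ.λ.1 0) (λ.λ.1) (λ.λ.λ.0 1) ((λ.λ.1 0) (λ.λ.1) (λ.λ.λ.0 1)))
  step 2: λ.λ.λ.0

Answer: after 2 steps: λ.λ.λ.0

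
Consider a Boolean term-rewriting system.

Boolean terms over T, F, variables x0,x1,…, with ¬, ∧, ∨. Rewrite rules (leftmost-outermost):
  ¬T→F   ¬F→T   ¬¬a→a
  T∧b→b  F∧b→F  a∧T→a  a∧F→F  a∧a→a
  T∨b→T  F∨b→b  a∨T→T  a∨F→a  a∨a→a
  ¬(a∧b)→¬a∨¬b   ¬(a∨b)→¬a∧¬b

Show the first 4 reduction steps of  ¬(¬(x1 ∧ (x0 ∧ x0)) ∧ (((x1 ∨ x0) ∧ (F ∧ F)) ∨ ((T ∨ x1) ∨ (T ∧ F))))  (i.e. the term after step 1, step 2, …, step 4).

Answer: after 4 steps: (x1 ∧ x0) ∨ (¬((x1 ∨ x0) ∧ (F ∧ F)) ∧ ¬((T ∨ x1) ∨ (T ∧ F)))

Working:
  start: ¬(¬(x1 ∧ (x0 ∧ x0)) ∧ (((x1 ∨ x0) ∧ (F ∧ F)) ∨ ((T ∨ x1) ∨ (T ∧ F))))
  →1  ¬¬(x1 ∧ (x0 ∧ x0)) ∨ ¬(((x1 ∨ x0) ∧ (F ∧ F)) ∨ ((T ∨ x1) ∨ (T ∧ F)))
  →2  (x1 ∧ (x0 ∧ x0)) ∨ ¬(((x1 ∨ x0) ∧ (F ∧ F)) ∨ ((T ∨ x1) ∨ (T ∧ F)))
  →3  (x1 ∧ x0) ∨ ¬(((x1 ∨ x0) ∧ (F ∧ F)) ∨ ((T ∨ x1) ∨ (T ∧ F)))
  →4  (x1 ∧ x0) ∨ (¬((x1 ∨ x0) ∧ (F ∧ F)) ∧ ¬((T ∨ x1) ∨ (T ∧ F)))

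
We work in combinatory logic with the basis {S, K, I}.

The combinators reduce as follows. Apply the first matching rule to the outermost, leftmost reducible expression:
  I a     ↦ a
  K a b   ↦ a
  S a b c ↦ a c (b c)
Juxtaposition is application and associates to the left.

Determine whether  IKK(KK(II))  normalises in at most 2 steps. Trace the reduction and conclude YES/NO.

Answer: YES — reaches normal form K in 2 ≤ 2 steps

Reduction:
  start: IKK(KK(II))
  →1  KK(KK(II))
  →2  K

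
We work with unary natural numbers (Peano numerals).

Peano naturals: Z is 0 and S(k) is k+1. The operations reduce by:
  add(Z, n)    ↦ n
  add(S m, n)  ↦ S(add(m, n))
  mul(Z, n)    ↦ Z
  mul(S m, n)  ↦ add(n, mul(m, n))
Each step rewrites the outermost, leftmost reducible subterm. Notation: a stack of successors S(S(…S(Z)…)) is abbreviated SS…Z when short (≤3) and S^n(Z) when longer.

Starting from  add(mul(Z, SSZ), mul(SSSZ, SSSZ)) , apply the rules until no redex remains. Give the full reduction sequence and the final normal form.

Answer: normal form = S^9(Z)  (in 18 steps)

Derivation:
  start: add(mul(Z, SSZ), mul(SSSZ, SSSZ))
  [1] add(Z, mul(SSSZ, SSSZ))
  [2] mul(SSSZ, SSSZ)
  [3] add(SSSZ, mul(SSZ, SSSZ))
  [4] S(add(SSZ, mul(SSZ, SSSZ)))
  [5] S(S(add(SZ, mul(SSZ, SSSZ))))
  [6] S(S(S(add(Z, mul(SSZ, SSSZ)))))
  [7] S(S(S(mul(SSZ, SSSZ))))
  [8] S(S(S(add(SSSZ, mul(SZ, SSSZ)))))
  [9] S(S(S(S(add(SSZ, mul(SZ, SSSZ))))))
  [10] S(S(S(S(S(add(SZ, mul(SZ, SSSZ)))))))
  [11] S(S(S(S(S(S(add(Z, mul(SZ, SSSZ))))))))
  [12] S(S(S(S(S(S(mul(SZ, SSSZ)))))))
  [13] S(S(S(S(S(S(add(SSSZ, mul(Z, SSSZ))))))))
  [14] S(S(S(S(S(S(S(add(SSZ, mul(Z, SSSZ)))))))))
  [15] S(S(S(S(S(S(S(S(add(SZ, mul(Z, SSSZ))))))))))
  [16] S(S(S(S(S(S(S(S(S(add(Z, mul(Z, SSSZ)))))))))))
  [17] S(S(S(S(S(S(S(S(S(mul(Z, SSSZ))))))))))
  [18] S^9(Z)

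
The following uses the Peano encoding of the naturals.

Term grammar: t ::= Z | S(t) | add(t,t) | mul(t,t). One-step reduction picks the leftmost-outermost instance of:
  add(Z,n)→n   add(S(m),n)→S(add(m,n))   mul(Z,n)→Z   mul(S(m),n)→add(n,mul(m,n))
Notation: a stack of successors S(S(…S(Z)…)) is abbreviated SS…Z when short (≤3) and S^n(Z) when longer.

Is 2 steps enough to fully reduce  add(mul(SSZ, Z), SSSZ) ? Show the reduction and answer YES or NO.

Answer: NO — after 2 steps the term is add(mul(SZ, Z), SSSZ), not yet normal

Reduction:
  start: add(mul(SSZ, Z), SSSZ)
  →1  add(add(Z, mul(SZ, Z)), SSSZ)
  →2  add(mul(SZ, Z), SSSZ)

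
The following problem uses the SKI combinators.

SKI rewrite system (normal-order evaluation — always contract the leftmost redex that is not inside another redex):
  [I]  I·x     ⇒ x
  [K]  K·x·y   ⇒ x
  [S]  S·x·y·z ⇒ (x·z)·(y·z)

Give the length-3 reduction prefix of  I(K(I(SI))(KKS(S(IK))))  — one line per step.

Answer: after 3 steps: SI

Derivation:
  start: I(K(I(SI))(KKS(S(IK))))
  →1  K(I(SI))(KKS(S(IK)))
  →2  I(SI)
  →3  SI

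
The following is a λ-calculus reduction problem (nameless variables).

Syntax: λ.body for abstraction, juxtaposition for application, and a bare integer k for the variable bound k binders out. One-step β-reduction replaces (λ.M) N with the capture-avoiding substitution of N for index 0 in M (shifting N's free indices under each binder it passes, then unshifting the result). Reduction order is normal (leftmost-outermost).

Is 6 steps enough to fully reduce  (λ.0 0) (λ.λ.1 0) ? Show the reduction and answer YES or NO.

  start: (λ.0 0) (λ.λ.1 0)
  step 1: (λ.λ.1 0) (λ.λ.1 0)
  step 2: λ.(λ.λ.1 0) 0
  step 3: λ.λ.1 0

Answer: YES — reaches normal form λ.λ.1 0 in 3 ≤ 6 steps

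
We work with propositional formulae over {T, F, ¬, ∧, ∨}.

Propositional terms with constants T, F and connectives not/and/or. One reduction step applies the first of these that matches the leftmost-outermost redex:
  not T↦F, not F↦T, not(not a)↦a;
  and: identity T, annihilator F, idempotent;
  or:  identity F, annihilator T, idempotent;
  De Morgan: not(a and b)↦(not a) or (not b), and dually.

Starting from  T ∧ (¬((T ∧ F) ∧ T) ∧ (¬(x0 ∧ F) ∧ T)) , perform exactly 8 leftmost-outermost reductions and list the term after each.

  start: T ∧ (¬((T ∧ F) ∧ T) ∧ (¬(x0 ∧ F) ∧ T))
  [1] ¬((T ∧ F) ∧ T) ∧ (¬(x0 ∧ F) ∧ T)
  [2] (¬(T ∧ F) ∨ ¬T) ∧ (¬(x0 ∧ F) ∧ T)
  [3] ((¬T ∨ ¬F) ∨ ¬T) ∧ (¬(x0 ∧ F) ∧ T)
  [4] ((F ∨ ¬F) ∨ ¬T) ∧ (¬(x0 ∧ F) ∧ T)
  [5] (¬F ∨ ¬T) ∧ (¬(x0 ∧ F) ∧ T)
  [6] (T ∨ ¬T) ∧ (¬(x0 ∧ F) ∧ T)
  [7] T ∧ (¬(x0 ∧ F) ∧ T)
  [8] ¬(x0 ∧ F) ∧ T

Answer: after 8 steps: ¬(x0 ∧ F) ∧ T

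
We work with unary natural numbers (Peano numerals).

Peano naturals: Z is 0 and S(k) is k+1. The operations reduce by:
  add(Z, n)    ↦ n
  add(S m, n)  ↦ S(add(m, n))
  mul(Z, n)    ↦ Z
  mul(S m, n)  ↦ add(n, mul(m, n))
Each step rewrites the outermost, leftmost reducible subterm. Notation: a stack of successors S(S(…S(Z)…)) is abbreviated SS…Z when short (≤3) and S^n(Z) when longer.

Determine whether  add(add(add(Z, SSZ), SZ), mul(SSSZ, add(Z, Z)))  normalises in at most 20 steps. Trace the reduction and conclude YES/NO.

Answer: YES — reaches normal form SSSZ in 18 ≤ 20 steps

Derivation:
  start: add(add(add(Z, SSZ), SZ), mul(SSSZ, add(Z, Z)))
  [1] add(add(SSZ, SZ), mul(SSSZ, add(Z, Z)))
  [2] add(S(add(SZ, SZ)), mul(SSSZ, add(Z, Z)))
  [3] S(add(add(SZ, SZ), mul(SSSZ, add(Z, Z))))
  [4] S(add(S(add(Z, SZ)), mul(SSSZ, add(Z, Z))))
  [5] S(S(add(add(Z, SZ), mul(SSSZ, add(Z, Z)))))
  [6] S(S(add(SZ, mul(SSSZ, add(Z, Z)))))
  [7] S(S(S(add(Z, mul(SSSZ, add(Z, Z))))))
  [8] S(S(S(mul(SSSZ, add(Z, Z)))))
  [9] S(S(S(add(add(Z, Z), mul(SSZ, add(Z, Z))))))
  [10] S(S(S(add(Z, mul(SSZ, add(Z, Z))))))
  [11] S(S(S(mul(SSZ, add(Z, Z)))))
  [12] S(S(S(add(add(Z, Z), mul(SZ, add(Z, Z))))))
  [13] S(S(S(add(Z, mul(SZ, add(Z, Z))))))
  [14] S(S(S(mul(SZ, add(Z, Z)))))
  [15] S(S(S(add(add(Z, Z), mul(Z, add(Z, Z))))))
  [16] S(S(S(add(Z, mul(Z, add(Z, Z))))))
  [17] S(S(S(mul(Z, add(Z, Z)))))
  [18] SSSZ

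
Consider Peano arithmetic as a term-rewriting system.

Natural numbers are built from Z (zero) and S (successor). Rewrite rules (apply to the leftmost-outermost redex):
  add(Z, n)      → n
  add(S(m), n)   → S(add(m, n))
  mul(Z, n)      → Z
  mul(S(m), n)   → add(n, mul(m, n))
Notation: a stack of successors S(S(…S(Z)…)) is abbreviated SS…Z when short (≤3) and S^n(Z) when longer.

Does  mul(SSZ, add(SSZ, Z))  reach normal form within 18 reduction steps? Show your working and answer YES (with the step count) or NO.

  start: mul(SSZ, add(SSZ, Z))
  →1  add(add(SSZ, Z), mul(SZ, add(SSZ, Z)))
  →2  add(S(add(SZ, Z)), mul(SZ, add(SSZ, Z)))
  →3  S(add(add(SZ, Z), mul(SZ, add(SSZ, Z))))
  →4  S(add(S(add(Z, Z)), mul(SZ, add(SSZ, Z))))
  →5  S(S(add(add(Z, Z), mul(SZ, add(SSZ, Z)))))
  →6  S(S(add(Z, mul(SZ, add(SSZ, Z)))))
  →7  S(S(mul(SZ, add(SSZ, Z))))
  →8  S(S(add(add(SSZ, Z), mul(Z, add(SSZ, Z)))))
  →9  S(S(add(S(add(SZ, Z)), mul(Z, add(SSZ, Z)))))
  →10  S(S(S(add(add(SZ, Z), mul(Z, add(SSZ, Z))))))
  →11  S(S(S(add(S(add(Z, Z)), mul(Z, add(SSZ, Z))))))
  →12  S(S(S(S(add(add(Z, Z), mul(Z, add(SSZ, Z)))))))
  →13  S(S(S(S(add(Z, mul(Z, add(SSZ, Z)))))))
  →14  S(S(S(S(mul(Z, add(SSZ, Z))))))
  →15  S^4(Z)

Answer: YES — reaches normal form S^4(Z) in 15 ≤ 18 steps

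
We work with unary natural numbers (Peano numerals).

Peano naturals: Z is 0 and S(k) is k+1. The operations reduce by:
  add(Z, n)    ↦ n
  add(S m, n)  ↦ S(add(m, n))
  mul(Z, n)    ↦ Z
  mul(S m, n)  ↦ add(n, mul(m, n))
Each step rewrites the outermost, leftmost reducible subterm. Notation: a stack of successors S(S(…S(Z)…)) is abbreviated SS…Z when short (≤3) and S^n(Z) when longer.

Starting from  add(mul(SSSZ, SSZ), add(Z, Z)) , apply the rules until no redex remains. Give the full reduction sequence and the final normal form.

  start: add(mul(SSSZ, SSZ), add(Z, Z))
  →1  add(add(SSZ, mul(SSZ, SSZ)), add(Z, Z))
  →2  add(S(add(SZ, mul(SSZ, SSZ))), add(Z, Z))
  →3  S(add(add(SZ, mul(SSZ, SSZ)), add(Z, Z)))
  →4  S(add(S(add(Z, mul(SSZ, SSZ))), add(Z, Z)))
  →5  S(S(add(add(Z, mul(SSZ, SSZ)), add(Z, Z))))
  →6  S(S(add(mul(SSZ, SSZ), add(Z, Z))))
  →7  S(S(add(add(SSZ, mul(SZ, SSZ)), add(Z, Z))))
  →8  S(S(add(S(add(SZ, mul(SZ, SSZ))), add(Z, Z))))
  →9  S(S(S(add(add(SZ, mul(SZ, SSZ)), add(Z, Z)))))
  →10  S(S(S(add(S(add(Z, mul(SZ, SSZ))), add(Z, Z)))))
  →11  S(S(S(S(add(add(Z, mul(SZ, SSZ)), add(Z, Z))))))
  →12  S(S(S(S(add(mul(SZ, SSZ), add(Z, Z))))))
  →13  S(S(S(S(add(add(SSZ, mul(Z, SSZ)), add(Z, Z))))))
  →14  S(S(S(S(add(S(add(SZ, mul(Z, SSZ))), add(Z, Z))))))
  →15  S(S(S(S(S(add(add(SZ, mul(Z, SSZ)), add(Z, Z)))))))
  →16  S(S(S(S(S(add(S(add(Z, mul(Z, SSZ))), add(Z, Z)))))))
  →17  S(S(S(S(S(S(add(add(Z, mul(Z, SSZ)), add(Z, Z))))))))
  →18  S(S(S(S(S(S(add(mul(Z, SSZ), add(Z, Z))))))))
  →19  S(S(S(S(S(S(add(Z, add(Z, Z))))))))
  →20  S(S(S(S(S(S(add(Z, Z)))))))
  →21  S^6(Z)

Answer: normal form = S^6(Z)  (in 21 steps)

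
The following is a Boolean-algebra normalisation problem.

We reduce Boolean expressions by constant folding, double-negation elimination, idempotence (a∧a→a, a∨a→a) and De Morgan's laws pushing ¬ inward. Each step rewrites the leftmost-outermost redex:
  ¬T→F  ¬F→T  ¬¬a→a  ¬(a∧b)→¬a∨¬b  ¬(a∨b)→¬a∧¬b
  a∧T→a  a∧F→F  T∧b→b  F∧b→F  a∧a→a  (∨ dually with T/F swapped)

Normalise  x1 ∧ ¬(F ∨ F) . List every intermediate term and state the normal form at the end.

Answer: normal form = x1  (in 4 steps)

Reduction:
  start: x1 ∧ ¬(F ∨ F)
  [1] x1 ∧ (¬F ∧ ¬F)
  [2] x1 ∧ ¬F
  [3] x1 ∧ T
  [4] x1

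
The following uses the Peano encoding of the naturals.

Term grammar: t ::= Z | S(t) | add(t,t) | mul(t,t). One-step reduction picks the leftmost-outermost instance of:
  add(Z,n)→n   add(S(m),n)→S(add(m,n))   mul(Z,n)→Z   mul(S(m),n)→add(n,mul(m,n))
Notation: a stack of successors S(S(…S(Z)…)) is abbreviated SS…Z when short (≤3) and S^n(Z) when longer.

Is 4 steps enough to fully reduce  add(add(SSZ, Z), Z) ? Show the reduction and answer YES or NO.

Answer: NO — after 4 steps the term is S(S(add(add(Z, Z), Z))), not yet normal

Derivation:
  start: add(add(SSZ, Z), Z)
  [1] add(S(add(SZ, Z)), Z)
  [2] S(add(add(SZ, Z), Z))
  [3] S(add(S(add(Z, Z)), Z))
  [4] S(S(add(add(Z, Z), Z)))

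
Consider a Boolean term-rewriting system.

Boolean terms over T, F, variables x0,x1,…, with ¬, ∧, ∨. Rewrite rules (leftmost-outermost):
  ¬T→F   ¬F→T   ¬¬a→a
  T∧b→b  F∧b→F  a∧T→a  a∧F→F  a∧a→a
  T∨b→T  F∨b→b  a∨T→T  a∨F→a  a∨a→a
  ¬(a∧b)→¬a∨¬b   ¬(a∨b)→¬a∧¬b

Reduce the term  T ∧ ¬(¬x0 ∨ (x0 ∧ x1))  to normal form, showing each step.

Answer: normal form = x0 ∧ (¬x0 ∨ ¬x1)  (in 4 steps)

Reduction:
  start: T ∧ ¬(¬x0 ∨ (x0 ∧ x1))
  [1] ¬(¬x0 ∨ (x0 ∧ x1))
  [2] ¬¬x0 ∧ ¬(x0 ∧ x1)
  [3] x0 ∧ ¬(x0 ∧ x1)
  [4] x0 ∧ (¬x0 ∨ ¬x1)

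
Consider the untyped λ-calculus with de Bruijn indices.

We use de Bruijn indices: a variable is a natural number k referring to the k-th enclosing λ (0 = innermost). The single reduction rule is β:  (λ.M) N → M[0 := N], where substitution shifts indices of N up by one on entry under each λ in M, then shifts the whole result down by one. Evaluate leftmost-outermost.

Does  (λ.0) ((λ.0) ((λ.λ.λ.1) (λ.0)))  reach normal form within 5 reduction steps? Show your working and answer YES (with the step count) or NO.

Answer: YES — reaches normal form λ.λ.1 in 3 ≤ 5 steps

Derivation:
  start: (λ.0) ((λ.0) ((λ.λ.λ.1) (λ.0)))
  [1] (λ.0) ((λ.λ.λ.1) (λ.0))
  [2] (λ.λ.λ.1) (λ.0)
  [3] λ.λ.1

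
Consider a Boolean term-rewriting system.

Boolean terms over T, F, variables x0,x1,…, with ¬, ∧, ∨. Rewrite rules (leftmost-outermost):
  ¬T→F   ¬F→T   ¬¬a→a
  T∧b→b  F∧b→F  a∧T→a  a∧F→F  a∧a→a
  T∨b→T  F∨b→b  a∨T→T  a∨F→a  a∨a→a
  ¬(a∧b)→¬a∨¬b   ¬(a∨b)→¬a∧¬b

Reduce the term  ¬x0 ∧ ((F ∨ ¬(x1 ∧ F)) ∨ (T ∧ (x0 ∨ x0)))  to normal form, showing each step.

  start: ¬x0 ∧ ((F ∨ ¬(x1 ∧ F)) ∨ (T ∧ (x0 ∨ x0)))
  step 1: ¬x0 ∧ (¬(x1 ∧ F) ∨ (T ∧ (x0 ∨ x0)))
  step 2: ¬x0 ∧ ((¬x1 ∨ ¬F) ∨ (T ∧ (x0 ∨ x0)))
  step 3: ¬x0 ∧ ((¬x1 ∨ T) ∨ (T ∧ (x0 ∨ x0)))
  step 4: ¬x0 ∧ (T ∨ (T ∧ (x0 ∨ x0)))
  step 5: ¬x0 ∧ T
  step 6: ¬x0

Answer: normal form = ¬x0  (in 6 steps)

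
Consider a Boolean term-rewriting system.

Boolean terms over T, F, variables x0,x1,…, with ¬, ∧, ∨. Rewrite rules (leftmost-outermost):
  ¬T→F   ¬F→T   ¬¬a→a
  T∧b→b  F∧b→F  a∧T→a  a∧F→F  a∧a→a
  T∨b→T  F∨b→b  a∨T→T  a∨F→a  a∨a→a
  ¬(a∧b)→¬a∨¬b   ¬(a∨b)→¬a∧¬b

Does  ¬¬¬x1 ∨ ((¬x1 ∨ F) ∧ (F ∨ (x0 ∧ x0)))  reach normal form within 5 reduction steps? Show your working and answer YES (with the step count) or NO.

  start: ¬¬¬x1 ∨ ((¬x1 ∨ F) ∧ (F ∨ (x0 ∧ x0)))
  step 1: ¬x1 ∨ ((¬x1 ∨ F) ∧ (F ∨ (x0 ∧ x0)))
  step 2: ¬x1 ∨ (¬x1 ∧ (F ∨ (x0 ∧ x0)))
  step 3: ¬x1 ∨ (¬x1 ∧ (x0 ∧ x0))
  step 4: ¬x1 ∨ (¬x1 ∧ x0)

Answer: YES — reaches normal form ¬x1 ∨ (¬x1 ∧ x0) in 4 ≤ 5 steps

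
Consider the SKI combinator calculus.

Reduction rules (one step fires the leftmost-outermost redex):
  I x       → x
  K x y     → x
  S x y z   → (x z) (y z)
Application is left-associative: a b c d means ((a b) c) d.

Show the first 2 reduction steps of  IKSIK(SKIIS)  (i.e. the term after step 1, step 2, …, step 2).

  start: IKSIK(SKIIS)
  [1] KSIK(SKIIS)
  [2] SK(SKIIS)

Answer: after 2 steps: SK(SKIIS)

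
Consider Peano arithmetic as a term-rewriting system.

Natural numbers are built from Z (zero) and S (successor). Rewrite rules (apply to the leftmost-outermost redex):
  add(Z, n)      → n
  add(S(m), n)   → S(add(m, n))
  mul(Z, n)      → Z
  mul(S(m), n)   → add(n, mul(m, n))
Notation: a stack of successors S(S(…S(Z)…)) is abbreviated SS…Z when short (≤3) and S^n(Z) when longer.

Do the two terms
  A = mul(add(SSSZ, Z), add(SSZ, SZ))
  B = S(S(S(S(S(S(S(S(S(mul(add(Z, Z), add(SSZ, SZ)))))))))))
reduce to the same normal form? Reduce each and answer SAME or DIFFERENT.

Term A:
  start: mul(add(SSSZ, Z), add(SSZ, SZ))
  →1  mul(S(add(SSZ, Z)), add(SSZ, SZ))
  →2  add(add(SSZ, SZ), mul(add(SSZ, Z), add(SSZ, SZ)))
  →3  add(S(add(SZ, SZ)), mul(add(SSZ, Z), add(SSZ, SZ)))
  →4  S(add(add(SZ, SZ), mul(add(SSZ, Z), add(SSZ, SZ))))
  →5  S(add(S(add(Z, SZ)), mul(add(SSZ, Z), add(SSZ, SZ))))
  →6  S(S(add(add(Z, SZ), mul(add(SSZ, Z), add(SSZ, SZ)))))
  →7  S(S(add(SZ, mul(add(SSZ, Z), add(SSZ, SZ)))))
  →8  S(S(S(add(Z, mul(add(SSZ, Z), add(SSZ, SZ))))))
  →9  S(S(S(mul(add(SSZ, Z), add(SSZ, SZ)))))
  →10  S(S(S(mul(S(add(SZ, Z)), add(SSZ, SZ)))))
  →11  S(S(S(add(add(SSZ, SZ), mul(add(SZ, Z), add(SSZ, SZ))))))
  →12  S(S(S(add(S(add(SZ, SZ)), mul(add(SZ, Z), add(SSZ, SZ))))))
  →13  S(S(S(S(add(add(SZ, SZ), mul(add(SZ, Z), add(SSZ, SZ)))))))
  →14  S(S(S(S(add(S(add(Z, SZ)), mul(add(SZ, Z), add(SSZ, SZ)))))))
  →15  S(S(S(S(S(add(add(Z, SZ), mul(add(SZ, Z), add(SSZ, SZ))))))))
  →16  S(S(S(S(S(add(SZ, mul(add(SZ, Z), add(SSZ, SZ))))))))
  →17  S(S(S(S(S(S(add(Z, mul(add(SZ, Z), add(SSZ, SZ)))))))))
  →18  S(S(S(S(S(S(mul(add(SZ, Z), add(SSZ, SZ))))))))
  →19  S(S(S(S(S(S(mul(S(add(Z, Z)), add(SSZ, SZ))))))))
  →20  S(S(S(S(S(S(add(add(SSZ, SZ), mul(add(Z, Z), add(SSZ, SZ)))))))))
  →21  S(S(S(S(S(S(add(S(add(SZ, SZ)), mul(add(Z, Z), add(SSZ, SZ)))))))))
  →22  S(S(S(S(S(S(S(add(add(SZ, SZ), mul(add(Z, Z), add(SSZ, SZ))))))))))
  →23  S(S(S(S(S(S(S(add(S(add(Z, SZ)), mul(add(Z, Z), add(SSZ, SZ))))))))))
  →24  S(S(S(S(S(S(S(S(add(add(Z, SZ), mul(add(Z, Z), add(SSZ, SZ)))))))))))
  →25  S(S(S(S(S(S(S(S(add(SZ, mul(add(Z, Z), add(SSZ, SZ)))))))))))
  →26  S(S(S(S(S(S(S(S(S(add(Z, mul(add(Z, Z), add(SSZ, SZ))))))))))))
  →27  S(S(S(S(S(S(S(S(S(mul(add(Z, Z), add(SSZ, SZ)))))))))))
  →28  S(S(S(S(S(S(S(S(S(mul(Z, add(SSZ, SZ)))))))))))
  →29  S^9(Z)

Term B:
  start: S(S(S(S(S(S(S(S(S(mul(add(Z, Z), add(SSZ, SZ)))))))))))
  →1  S(S(S(S(S(S(S(S(S(mul(Z, add(SSZ, SZ)))))))))))
  →2  S^9(Z)

Answer: SAME — A ⇓ S^9(Z), B ⇓ S^9(Z)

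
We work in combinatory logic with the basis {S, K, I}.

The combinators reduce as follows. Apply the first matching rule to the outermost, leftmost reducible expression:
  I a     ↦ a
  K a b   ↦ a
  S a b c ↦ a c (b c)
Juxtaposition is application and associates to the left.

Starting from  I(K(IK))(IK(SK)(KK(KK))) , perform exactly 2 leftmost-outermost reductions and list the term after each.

Answer: after 2 steps: IK

Derivation:
  start: I(K(IK))(IK(SK)(KK(KK)))
  [1] K(IK)(IK(SK)(KK(KK)))
  [2] IK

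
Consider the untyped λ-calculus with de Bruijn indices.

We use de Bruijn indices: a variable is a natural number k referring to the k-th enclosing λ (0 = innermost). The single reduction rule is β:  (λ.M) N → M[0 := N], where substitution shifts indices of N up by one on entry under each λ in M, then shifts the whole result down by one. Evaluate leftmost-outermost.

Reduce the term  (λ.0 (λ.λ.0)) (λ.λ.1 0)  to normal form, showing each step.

  start: (λ.0 (λ.λ.0)) (λ.λ.1 0)
  →1  (λ.λ.1 0) (λ.λ.0)
  →2  λ.(λ.λ.0) 0
  →3  λ.λ.0

Answer: normal form = λ.λ.0  (in 3 steps)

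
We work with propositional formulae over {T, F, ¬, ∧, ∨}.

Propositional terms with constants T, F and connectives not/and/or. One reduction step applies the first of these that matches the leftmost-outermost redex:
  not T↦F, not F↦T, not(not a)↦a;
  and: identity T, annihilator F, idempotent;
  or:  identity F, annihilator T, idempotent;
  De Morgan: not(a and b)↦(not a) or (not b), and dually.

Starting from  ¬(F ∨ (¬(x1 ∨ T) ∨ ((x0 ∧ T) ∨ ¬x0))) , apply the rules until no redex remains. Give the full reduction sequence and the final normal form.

  start: ¬(F ∨ (¬(x1 ∨ T) ∨ ((x0 ∧ T) ∨ ¬x0)))
  step 1: ¬F ∧ ¬(¬(x1 ∨ T) ∨ ((x0 ∧ T) ∨ ¬x0))
  step 2: T ∧ ¬(¬(x1 ∨ T) ∨ ((x0 ∧ T) ∨ ¬x0))
  step 3: ¬(¬(x1 ∨ T) ∨ ((x0 ∧ T) ∨ ¬x0))
  step 4: ¬¬(x1 ∨ T) ∧ ¬((x0 ∧ T) ∨ ¬x0)
  step 5: (x1 ∨ T) ∧ ¬((x0 ∧ T) ∨ ¬x0)
  step 6: T ∧ ¬((x0 ∧ T) ∨ ¬x0)
  step 7: ¬((x0 ∧ T) ∨ ¬x0)
  step 8: ¬(x0 ∧ T) ∧ ¬¬x0
  step 9: (¬x0 ∨ ¬T) ∧ ¬¬x0
  step 10: (¬x0 ∨ F) ∧ ¬¬x0
  step 11: ¬x0 ∧ ¬¬x0
  step 12: ¬x0 ∧ x0

Answer: normal form = ¬x0 ∧ x0  (in 12 steps)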